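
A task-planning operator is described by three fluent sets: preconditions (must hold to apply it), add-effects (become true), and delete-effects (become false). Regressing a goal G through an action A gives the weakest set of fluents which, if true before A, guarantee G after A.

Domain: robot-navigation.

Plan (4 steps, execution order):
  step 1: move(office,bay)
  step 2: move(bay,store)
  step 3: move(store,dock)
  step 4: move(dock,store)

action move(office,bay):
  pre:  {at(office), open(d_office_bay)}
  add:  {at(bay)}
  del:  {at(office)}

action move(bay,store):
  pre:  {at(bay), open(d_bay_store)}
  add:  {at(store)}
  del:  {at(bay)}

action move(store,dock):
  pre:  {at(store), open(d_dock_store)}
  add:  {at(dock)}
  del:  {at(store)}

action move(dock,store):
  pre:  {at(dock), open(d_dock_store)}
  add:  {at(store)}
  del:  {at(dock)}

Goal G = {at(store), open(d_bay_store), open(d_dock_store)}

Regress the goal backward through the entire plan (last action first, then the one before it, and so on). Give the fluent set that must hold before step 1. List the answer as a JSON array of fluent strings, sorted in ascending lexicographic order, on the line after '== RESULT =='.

Regress step by step:
  through step 4 (move(dock,store)): drop {at(store)}, keep {open(d_bay_store), open(d_dock_store)}, require {at(dock), open(d_dock_store)}
    → {at(dock), open(d_bay_store), open(d_dock_store)}
  through step 3 (move(store,dock)): drop {at(dock)}, keep {open(d_bay_store), open(d_dock_store)}, require {at(store), open(d_dock_store)}
    → {at(store), open(d_bay_store), open(d_dock_store)}
  through step 2 (move(bay,store)): drop {at(store)}, keep {open(d_bay_store), open(d_dock_store)}, require {at(bay), open(d_bay_store)}
    → {at(bay), open(d_bay_store), open(d_dock_store)}
  through step 1 (move(office,bay)): drop {at(bay)}, keep {open(d_bay_store), open(d_dock_store)}, require {at(office), open(d_office_bay)}
    → {at(office), open(d_bay_store), open(d_dock_store), open(d_office_bay)}

== RESULT ==
["at(office)", "open(d_bay_store)", "open(d_dock_store)", "open(d_office_bay)"]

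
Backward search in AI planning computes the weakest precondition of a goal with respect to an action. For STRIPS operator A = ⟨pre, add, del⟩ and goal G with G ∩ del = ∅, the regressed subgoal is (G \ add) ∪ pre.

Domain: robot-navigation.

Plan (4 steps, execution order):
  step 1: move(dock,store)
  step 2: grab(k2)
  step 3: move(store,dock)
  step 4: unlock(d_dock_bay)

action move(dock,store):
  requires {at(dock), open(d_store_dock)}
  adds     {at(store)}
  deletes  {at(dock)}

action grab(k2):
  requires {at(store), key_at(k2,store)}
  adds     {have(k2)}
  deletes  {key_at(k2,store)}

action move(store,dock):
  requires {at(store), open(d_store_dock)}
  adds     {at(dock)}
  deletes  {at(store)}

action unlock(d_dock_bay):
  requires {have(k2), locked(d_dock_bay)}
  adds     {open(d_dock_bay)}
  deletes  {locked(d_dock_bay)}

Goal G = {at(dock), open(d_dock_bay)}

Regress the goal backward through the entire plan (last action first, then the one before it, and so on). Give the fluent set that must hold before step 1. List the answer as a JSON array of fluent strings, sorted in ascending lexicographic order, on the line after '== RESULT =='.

Work backward from the goal:
  through step 4 (unlock(d_dock_bay)): drop {open(d_dock_bay)}, keep {at(dock)}, require {have(k2), locked(d_dock_bay)}
    → {at(dock), have(k2), locked(d_dock_bay)}
  through step 3 (move(store,dock)): drop {at(dock)}, keep {have(k2), locked(d_dock_bay)}, require {at(store), open(d_store_dock)}
    → {at(store), have(k2), locked(d_dock_bay), open(d_store_dock)}
  through step 2 (grab(k2)): drop {have(k2)}, keep {at(store), locked(d_dock_bay), open(d_store_dock)}, require {at(store), key_at(k2,store)}
    → {at(store), key_at(k2,store), locked(d_dock_bay), open(d_store_dock)}
  through step 1 (move(dock,store)): drop {at(store)}, keep {key_at(k2,store), locked(d_dock_bay), open(d_store_dock)}, require {at(dock), open(d_store_dock)}
    → {at(dock), key_at(k2,store), locked(d_dock_bay), open(d_store_dock)}

== RESULT ==
["at(dock)", "key_at(k2,store)", "locked(d_dock_bay)", "open(d_store_dock)"]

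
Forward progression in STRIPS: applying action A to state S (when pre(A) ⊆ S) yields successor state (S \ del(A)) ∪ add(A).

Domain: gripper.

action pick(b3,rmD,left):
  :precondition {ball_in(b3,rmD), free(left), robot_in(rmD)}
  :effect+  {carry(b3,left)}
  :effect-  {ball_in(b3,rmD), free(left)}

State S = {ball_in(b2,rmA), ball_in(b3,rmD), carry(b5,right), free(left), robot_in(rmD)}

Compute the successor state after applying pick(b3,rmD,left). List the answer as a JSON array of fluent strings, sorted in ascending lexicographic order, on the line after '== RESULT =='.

Compute (S \ del) ∪ add:
  pre ⊆ S: {ball_in(b3,rmD), free(left), robot_in(rmD)} ⊆ S  — applicable
  S \ del = {ball_in(b2,rmA), carry(b5,right), robot_in(rmD)}
  ∪ add   = {ball_in(b2,rmA), carry(b3,left), carry(b5,right), robot_in(rmD)}

== RESULT ==
["ball_in(b2,rmA)", "carry(b3,left)", "carry(b5,right)", "robot_in(rmD)"]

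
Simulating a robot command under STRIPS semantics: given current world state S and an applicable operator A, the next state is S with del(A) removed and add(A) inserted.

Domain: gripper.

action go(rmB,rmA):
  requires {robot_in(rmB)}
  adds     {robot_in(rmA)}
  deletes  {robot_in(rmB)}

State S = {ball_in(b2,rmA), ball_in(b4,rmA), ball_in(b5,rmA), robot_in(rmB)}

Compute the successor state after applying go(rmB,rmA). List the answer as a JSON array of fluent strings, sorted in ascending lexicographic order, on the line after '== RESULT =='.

Progress:
  pre ⊆ S: {robot_in(rmB)} ⊆ S  — applicable
  S \ del = {ball_in(b2,rmA), ball_in(b4,rmA), ball_in(b5,rmA)}
  ∪ add   = {ball_in(b2,rmA), ball_in(b4,rmA), ball_in(b5,rmA), robot_in(rmA)}

== RESULT ==
["ball_in(b2,rmA)", "ball_in(b4,rmA)", "ball_in(b5,rmA)", "robot_in(rmA)"]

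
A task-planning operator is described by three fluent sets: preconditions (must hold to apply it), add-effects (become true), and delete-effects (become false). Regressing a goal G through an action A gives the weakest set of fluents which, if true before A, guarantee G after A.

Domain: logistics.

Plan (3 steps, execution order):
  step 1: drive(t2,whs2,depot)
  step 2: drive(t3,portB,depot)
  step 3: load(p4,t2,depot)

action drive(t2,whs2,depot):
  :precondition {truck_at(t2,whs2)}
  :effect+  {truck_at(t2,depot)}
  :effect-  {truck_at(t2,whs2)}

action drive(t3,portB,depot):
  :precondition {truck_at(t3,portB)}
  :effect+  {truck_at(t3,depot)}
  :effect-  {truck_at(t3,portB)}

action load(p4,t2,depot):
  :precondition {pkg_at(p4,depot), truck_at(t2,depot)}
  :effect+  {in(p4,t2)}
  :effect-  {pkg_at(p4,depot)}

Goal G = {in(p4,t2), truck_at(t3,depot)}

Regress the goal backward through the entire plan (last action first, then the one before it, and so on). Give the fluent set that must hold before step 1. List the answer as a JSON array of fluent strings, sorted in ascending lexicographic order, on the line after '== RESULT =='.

Regress step by step:
  through step 3 (load(p4,t2,depot)): drop {in(p4,t2)}, keep {truck_at(t3,depot)}, require {pkg_at(p4,depot), truck_at(t2,depot)}
    → {pkg_at(p4,depot), truck_at(t2,depot), truck_at(t3,depot)}
  through step 2 (drive(t3,portB,depot)): drop {truck_at(t3,depot)}, keep {pkg_at(p4,depot), truck_at(t2,depot)}, require {truck_at(t3,portB)}
    → {pkg_at(p4,depot), truck_at(t2,depot), truck_at(t3,portB)}
  through step 1 (drive(t2,whs2,depot)): drop {truck_at(t2,depot)}, keep {pkg_at(p4,depot), truck_at(t3,portB)}, require {truck_at(t2,whs2)}
    → {pkg_at(p4,depot), truck_at(t2,whs2), truck_at(t3,portB)}

== RESULT ==
["pkg_at(p4,depot)", "truck_at(t2,whs2)", "truck_at(t3,portB)"]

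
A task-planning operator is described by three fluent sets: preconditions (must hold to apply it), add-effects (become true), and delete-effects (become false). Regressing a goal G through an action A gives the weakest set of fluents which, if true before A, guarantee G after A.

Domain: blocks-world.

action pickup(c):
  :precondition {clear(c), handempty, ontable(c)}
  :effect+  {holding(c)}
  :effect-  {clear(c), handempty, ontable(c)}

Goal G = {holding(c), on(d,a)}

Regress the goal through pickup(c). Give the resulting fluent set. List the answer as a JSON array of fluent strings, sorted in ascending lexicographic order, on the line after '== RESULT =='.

Compute (G \ add) ∪ pre:
  G ∩ del = {}  (empty — regression defined)
  G \ add = {holding(c), on(d,a)} \ {holding(c)} = {on(d,a)}
  ∪ pre   = {on(d,a)} ∪ {clear(c), handempty, ontable(c)}
          = {clear(c), handempty, on(d,a), ontable(c)}

== RESULT ==
["clear(c)", "handempty", "on(d,a)", "ontable(c)"]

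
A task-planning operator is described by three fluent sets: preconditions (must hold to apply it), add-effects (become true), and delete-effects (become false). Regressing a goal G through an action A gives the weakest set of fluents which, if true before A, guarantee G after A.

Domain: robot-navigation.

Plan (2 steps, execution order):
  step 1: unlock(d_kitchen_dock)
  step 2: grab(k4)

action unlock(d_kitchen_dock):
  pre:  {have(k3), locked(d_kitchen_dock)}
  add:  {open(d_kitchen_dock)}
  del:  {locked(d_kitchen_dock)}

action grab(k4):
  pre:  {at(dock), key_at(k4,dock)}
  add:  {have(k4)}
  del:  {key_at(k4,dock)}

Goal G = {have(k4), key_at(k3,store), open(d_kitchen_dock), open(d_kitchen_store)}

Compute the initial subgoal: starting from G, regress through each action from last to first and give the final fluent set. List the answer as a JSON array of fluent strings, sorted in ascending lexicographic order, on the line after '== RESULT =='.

Work backward from the goal:
  through step 2 (grab(k4)): drop {have(k4)}, keep {key_at(k3,store), open(d_kitchen_dock), open(d_kitchen_store)}, require {at(dock), key_at(k4,dock)}
    → {at(dock), key_at(k3,store), key_at(k4,dock), open(d_kitchen_dock), open(d_kitchen_store)}
  through step 1 (unlock(d_kitchen_dock)): drop {open(d_kitchen_dock)}, keep {at(dock), key_at(k3,store), key_at(k4,dock), open(d_kitchen_store)}, require {have(k3), locked(d_kitchen_dock)}
    → {at(dock), have(k3), key_at(k3,store), key_at(k4,dock), locked(d_kitchen_dock), open(d_kitchen_store)}

== RESULT ==
["at(dock)", "have(k3)", "key_at(k3,store)", "key_at(k4,dock)", "locked(d_kitchen_dock)", "open(d_kitchen_store)"]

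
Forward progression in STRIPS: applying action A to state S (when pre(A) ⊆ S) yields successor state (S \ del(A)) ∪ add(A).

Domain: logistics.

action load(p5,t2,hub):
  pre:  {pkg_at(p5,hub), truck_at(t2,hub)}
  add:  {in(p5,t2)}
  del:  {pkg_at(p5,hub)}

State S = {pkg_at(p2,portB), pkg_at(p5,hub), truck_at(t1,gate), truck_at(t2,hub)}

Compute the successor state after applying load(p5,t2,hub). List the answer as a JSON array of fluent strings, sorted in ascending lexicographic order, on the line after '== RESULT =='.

Progress:
  pre ⊆ S: {pkg_at(p5,hub), truck_at(t2,hub)} ⊆ S  — applicable
  S \ del = {pkg_at(p2,portB), truck_at(t1,gate), truck_at(t2,hub)}
  ∪ add   = {in(p5,t2), pkg_at(p2,portB), truck_at(t1,gate), truck_at(t2,hub)}

== RESULT ==
["in(p5,t2)", "pkg_at(p2,portB)", "truck_at(t1,gate)", "truck_at(t2,hub)"]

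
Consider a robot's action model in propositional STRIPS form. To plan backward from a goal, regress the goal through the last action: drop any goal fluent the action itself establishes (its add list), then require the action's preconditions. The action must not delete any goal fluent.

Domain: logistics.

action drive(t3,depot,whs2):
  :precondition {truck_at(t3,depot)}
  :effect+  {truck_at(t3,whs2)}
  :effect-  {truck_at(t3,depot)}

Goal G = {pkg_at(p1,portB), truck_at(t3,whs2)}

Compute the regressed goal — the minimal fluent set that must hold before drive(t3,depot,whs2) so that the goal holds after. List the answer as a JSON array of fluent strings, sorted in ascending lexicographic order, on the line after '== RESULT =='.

Compute (G \ add) ∪ pre:
  G ∩ del = {}  (empty — regression defined)
  G \ add = {pkg_at(p1,portB), truck_at(t3,whs2)} \ {truck_at(t3,whs2)} = {pkg_at(p1,portB)}
  ∪ pre   = {pkg_at(p1,portB)} ∪ {truck_at(t3,depot)}
          = {pkg_at(p1,portB), truck_at(t3,depot)}

== RESULT ==
["pkg_at(p1,portB)", "truck_at(t3,depot)"]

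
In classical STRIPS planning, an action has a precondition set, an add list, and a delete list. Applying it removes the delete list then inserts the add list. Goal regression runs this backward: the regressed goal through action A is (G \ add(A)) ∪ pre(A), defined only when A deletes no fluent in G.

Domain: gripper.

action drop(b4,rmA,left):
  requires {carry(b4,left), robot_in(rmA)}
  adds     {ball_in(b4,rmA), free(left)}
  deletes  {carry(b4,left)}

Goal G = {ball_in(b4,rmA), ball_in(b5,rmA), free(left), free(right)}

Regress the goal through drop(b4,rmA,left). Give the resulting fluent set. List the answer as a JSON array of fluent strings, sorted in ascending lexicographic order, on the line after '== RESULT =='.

Compute (G \ add) ∪ pre:
  G ∩ del = {}  (empty — regression defined)
  G \ add = {ball_in(b4,rmA), ball_in(b5,rmA), free(left), free(right)} \ {ball_in(b4,rmA), free(left)} = {ball_in(b5,rmA), free(right)}
  ∪ pre   = {ball_in(b5,rmA), free(right)} ∪ {carry(b4,left), robot_in(rmA)}
          = {ball_in(b5,rmA), carry(b4,left), free(right), robot_in(rmA)}

== RESULT ==
["ball_in(b5,rmA)", "carry(b4,left)", "free(right)", "robot_in(rmA)"]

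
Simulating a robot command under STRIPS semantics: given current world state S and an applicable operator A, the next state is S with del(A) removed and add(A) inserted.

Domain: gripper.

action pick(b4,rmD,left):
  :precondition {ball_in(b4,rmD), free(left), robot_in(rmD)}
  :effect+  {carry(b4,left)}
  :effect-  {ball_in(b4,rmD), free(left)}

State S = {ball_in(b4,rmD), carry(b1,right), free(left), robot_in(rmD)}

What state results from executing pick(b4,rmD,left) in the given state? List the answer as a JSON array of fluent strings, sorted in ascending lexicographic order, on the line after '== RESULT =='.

Progress:
  pre ⊆ S: {ball_in(b4,rmD), free(left), robot_in(rmD)} ⊆ S  — applicable
  S \ del = {carry(b1,right), robot_in(rmD)}
  ∪ add   = {carry(b1,right), carry(b4,left), robot_in(rmD)}

== RESULT ==
["carry(b1,right)", "carry(b4,left)", "robot_in(rmD)"]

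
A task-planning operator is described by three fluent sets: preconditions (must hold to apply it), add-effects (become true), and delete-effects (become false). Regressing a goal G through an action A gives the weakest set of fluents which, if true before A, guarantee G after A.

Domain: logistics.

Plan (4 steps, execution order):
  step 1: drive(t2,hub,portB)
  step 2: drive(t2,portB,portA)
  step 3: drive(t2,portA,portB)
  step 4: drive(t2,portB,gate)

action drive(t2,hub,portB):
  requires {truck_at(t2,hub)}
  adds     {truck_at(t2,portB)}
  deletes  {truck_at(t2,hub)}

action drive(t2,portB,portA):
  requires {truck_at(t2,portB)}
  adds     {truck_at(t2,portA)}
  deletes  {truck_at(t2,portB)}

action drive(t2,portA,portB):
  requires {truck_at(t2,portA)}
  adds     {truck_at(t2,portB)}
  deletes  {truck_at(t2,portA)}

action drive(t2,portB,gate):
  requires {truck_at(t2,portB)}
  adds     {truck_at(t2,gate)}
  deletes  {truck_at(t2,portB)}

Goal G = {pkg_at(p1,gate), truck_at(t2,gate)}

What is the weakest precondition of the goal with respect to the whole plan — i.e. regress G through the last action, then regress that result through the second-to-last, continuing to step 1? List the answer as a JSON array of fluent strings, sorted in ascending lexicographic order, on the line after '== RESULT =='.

Regress step by step:
  through step 4 (drive(t2,portB,gate)): drop {truck_at(t2,gate)}, keep {pkg_at(p1,gate)}, require {truck_at(t2,portB)}
    → {pkg_at(p1,gate), truck_at(t2,portB)}
  through step 3 (drive(t2,portA,portB)): drop {truck_at(t2,portB)}, keep {pkg_at(p1,gate)}, require {truck_at(t2,portA)}
    → {pkg_at(p1,gate), truck_at(t2,portA)}
  through step 2 (drive(t2,portB,portA)): drop {truck_at(t2,portA)}, keep {pkg_at(p1,gate)}, require {truck_at(t2,portB)}
    → {pkg_at(p1,gate), truck_at(t2,portB)}
  through step 1 (drive(t2,hub,portB)): drop {truck_at(t2,portB)}, keep {pkg_at(p1,gate)}, require {truck_at(t2,hub)}
    → {pkg_at(p1,gate), truck_at(t2,hub)}

== RESULT ==
["pkg_at(p1,gate)", "truck_at(t2,hub)"]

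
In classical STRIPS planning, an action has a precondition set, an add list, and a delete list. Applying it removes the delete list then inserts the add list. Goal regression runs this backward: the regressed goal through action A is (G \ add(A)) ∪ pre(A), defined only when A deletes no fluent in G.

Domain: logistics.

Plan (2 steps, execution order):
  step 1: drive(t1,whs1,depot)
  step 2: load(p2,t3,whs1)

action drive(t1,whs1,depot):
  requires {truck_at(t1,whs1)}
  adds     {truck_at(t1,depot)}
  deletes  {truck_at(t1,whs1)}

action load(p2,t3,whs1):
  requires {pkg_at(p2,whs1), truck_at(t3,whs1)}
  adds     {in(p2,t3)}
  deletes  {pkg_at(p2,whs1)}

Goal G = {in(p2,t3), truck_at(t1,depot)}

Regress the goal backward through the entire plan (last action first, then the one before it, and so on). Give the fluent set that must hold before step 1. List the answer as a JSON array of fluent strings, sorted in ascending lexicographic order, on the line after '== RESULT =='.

Work backward from the goal:
  through step 2 (load(p2,t3,whs1)): drop {in(p2,t3)}, keep {truck_at(t1,depot)}, require {pkg_at(p2,whs1), truck_at(t3,whs1)}
    → {pkg_at(p2,whs1), truck_at(t1,depot), truck_at(t3,whs1)}
  through step 1 (drive(t1,whs1,depot)): drop {truck_at(t1,depot)}, keep {pkg_at(p2,whs1), truck_at(t3,whs1)}, require {truck_at(t1,whs1)}
    → {pkg_at(p2,whs1), truck_at(t1,whs1), truck_at(t3,whs1)}

== RESULT ==
["pkg_at(p2,whs1)", "truck_at(t1,whs1)", "truck_at(t3,whs1)"]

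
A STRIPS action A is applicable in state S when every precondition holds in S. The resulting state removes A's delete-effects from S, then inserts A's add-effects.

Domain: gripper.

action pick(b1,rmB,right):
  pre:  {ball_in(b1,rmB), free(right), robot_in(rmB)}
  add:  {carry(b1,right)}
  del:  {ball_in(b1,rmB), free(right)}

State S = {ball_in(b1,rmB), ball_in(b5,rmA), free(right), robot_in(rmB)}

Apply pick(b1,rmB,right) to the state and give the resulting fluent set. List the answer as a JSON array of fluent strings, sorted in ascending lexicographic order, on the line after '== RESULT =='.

Progress:
  pre ⊆ S: {ball_in(b1,rmB), free(right), robot_in(rmB)} ⊆ S  — applicable
  S \ del = {ball_in(b5,rmA), robot_in(rmB)}
  ∪ add   = {ball_in(b5,rmA), carry(b1,right), robot_in(rmB)}

== RESULT ==
["ball_in(b5,rmA)", "carry(b1,right)", "robot_in(rmB)"]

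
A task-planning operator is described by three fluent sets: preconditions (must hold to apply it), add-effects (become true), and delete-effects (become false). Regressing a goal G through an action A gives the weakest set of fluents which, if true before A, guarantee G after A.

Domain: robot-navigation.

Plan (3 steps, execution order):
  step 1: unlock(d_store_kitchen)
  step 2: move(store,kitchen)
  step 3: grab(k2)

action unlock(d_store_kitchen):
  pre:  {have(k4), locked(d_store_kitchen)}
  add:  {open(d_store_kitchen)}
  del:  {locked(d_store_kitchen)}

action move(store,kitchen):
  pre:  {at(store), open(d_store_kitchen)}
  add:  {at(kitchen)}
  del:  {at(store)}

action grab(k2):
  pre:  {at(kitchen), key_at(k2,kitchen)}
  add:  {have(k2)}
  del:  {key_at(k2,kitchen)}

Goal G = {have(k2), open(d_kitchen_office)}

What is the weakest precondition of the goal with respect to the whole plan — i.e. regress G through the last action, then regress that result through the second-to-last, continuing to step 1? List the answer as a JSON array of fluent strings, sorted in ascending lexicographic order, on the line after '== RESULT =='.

Regress step by step:
  through step 3 (grab(k2)): drop {have(k2)}, keep {open(d_kitchen_office)}, require {at(kitchen), key_at(k2,kitchen)}
    → {at(kitchen), key_at(k2,kitchen), open(d_kitchen_office)}
  through step 2 (move(store,kitchen)): drop {at(kitchen)}, keep {key_at(k2,kitchen), open(d_kitchen_office)}, require {at(store), open(d_store_kitchen)}
    → {at(store), key_at(k2,kitchen), open(d_kitchen_office), open(d_store_kitchen)}
  through step 1 (unlock(d_store_kitchen)): drop {open(d_store_kitchen)}, keep {at(store), key_at(k2,kitchen), open(d_kitchen_office)}, require {have(k4), locked(d_store_kitchen)}
    → {at(store), have(k4), key_at(k2,kitchen), locked(d_store_kitchen), open(d_kitchen_office)}

== RESULT ==
["at(store)", "have(k4)", "key_at(k2,kitchen)", "locked(d_store_kitchen)", "open(d_kitchen_office)"]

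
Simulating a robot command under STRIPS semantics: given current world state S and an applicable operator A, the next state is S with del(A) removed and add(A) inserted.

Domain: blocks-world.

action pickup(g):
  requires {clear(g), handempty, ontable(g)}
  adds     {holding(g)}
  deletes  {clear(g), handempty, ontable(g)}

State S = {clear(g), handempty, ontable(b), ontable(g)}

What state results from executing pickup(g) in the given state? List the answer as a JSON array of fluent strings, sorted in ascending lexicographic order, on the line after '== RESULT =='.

Progress:
  pre ⊆ S: {clear(g), handempty, ontable(g)} ⊆ S  — applicable
  S \ del = {ontable(b)}
  ∪ add   = {holding(g), ontable(b)}

== RESULT ==
["holding(g)", "ontable(b)"]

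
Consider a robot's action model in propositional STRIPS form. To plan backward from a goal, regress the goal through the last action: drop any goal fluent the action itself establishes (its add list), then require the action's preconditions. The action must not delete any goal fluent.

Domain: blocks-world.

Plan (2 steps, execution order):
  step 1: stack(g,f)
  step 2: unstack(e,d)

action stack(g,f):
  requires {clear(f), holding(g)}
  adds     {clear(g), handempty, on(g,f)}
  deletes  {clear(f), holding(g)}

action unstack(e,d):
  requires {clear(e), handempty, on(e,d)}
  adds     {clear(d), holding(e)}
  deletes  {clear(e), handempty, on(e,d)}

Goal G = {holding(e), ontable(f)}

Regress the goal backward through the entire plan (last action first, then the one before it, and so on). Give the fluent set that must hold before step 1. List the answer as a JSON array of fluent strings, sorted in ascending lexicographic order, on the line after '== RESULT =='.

Regress step by step:
  through step 2 (unstack(e,d)): drop {holding(e)}, keep {ontable(f)}, require {clear(e), handempty, on(e,d)}
    → {clear(e), handempty, on(e,d), ontable(f)}
  through step 1 (stack(g,f)): drop {handempty}, keep {clear(e), on(e,d), ontable(f)}, require {clear(f), holding(g)}
    → {clear(e), clear(f), holding(g), on(e,d), ontable(f)}

== RESULT ==
["clear(e)", "clear(f)", "holding(g)", "on(e,d)", "ontable(f)"]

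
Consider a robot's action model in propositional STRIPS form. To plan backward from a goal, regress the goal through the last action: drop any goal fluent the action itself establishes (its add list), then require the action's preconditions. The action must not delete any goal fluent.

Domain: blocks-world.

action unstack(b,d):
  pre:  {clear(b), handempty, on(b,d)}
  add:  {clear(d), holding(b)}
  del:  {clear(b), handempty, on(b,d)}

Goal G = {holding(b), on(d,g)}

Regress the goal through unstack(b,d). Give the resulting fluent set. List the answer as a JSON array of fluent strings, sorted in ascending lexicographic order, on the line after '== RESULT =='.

Regress:
  G ∩ del = {}  (empty — regression defined)
  G \ add = {holding(b), on(d,g)} \ {clear(d), holding(b)} = {on(d,g)}
  ∪ pre   = {on(d,g)} ∪ {clear(b), handempty, on(b,d)}
          = {clear(b), handempty, on(b,d), on(d,g)}

== RESULT ==
["clear(b)", "handempty", "on(b,d)", "on(d,g)"]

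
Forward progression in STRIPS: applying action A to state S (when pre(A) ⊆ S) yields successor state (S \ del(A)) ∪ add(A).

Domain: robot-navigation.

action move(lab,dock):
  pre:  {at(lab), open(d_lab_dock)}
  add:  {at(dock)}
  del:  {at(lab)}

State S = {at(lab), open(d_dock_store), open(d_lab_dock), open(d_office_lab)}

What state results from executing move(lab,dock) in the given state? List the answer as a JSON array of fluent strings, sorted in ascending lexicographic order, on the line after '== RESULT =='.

Progress:
  pre ⊆ S: {at(lab), open(d_lab_dock)} ⊆ S  — applicable
  S \ del = {open(d_dock_store), open(d_lab_dock), open(d_office_lab)}
  ∪ add   = {at(dock), open(d_dock_store), open(d_lab_dock), open(d_office_lab)}

== RESULT ==
["at(dock)", "open(d_dock_store)", "open(d_lab_dock)", "open(d_office_lab)"]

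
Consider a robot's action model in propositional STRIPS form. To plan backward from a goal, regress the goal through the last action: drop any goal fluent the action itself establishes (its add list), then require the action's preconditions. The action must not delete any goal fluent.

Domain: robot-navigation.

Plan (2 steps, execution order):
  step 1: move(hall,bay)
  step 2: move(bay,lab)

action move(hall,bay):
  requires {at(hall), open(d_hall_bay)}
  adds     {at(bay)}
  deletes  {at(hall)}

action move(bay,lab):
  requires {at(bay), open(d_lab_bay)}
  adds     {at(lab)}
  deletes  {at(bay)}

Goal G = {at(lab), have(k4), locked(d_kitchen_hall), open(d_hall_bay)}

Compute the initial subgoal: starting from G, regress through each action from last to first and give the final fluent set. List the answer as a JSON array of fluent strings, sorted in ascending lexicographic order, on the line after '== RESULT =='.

Regress step by step:
  through step 2 (move(bay,lab)): drop {at(lab)}, keep {have(k4), locked(d_kitchen_hall), open(d_hall_bay)}, require {at(bay), open(d_lab_bay)}
    → {at(bay), have(k4), locked(d_kitchen_hall), open(d_hall_bay), open(d_lab_bay)}
  through step 1 (move(hall,bay)): drop {at(bay)}, keep {have(k4), locked(d_kitchen_hall), open(d_hall_bay), open(d_lab_bay)}, require {at(hall), open(d_hall_bay)}
    → {at(hall), have(k4), locked(d_kitchen_hall), open(d_hall_bay), open(d_lab_bay)}

== RESULT ==
["at(hall)", "have(k4)", "locked(d_kitchen_hall)", "open(d_hall_bay)", "open(d_lab_bay)"]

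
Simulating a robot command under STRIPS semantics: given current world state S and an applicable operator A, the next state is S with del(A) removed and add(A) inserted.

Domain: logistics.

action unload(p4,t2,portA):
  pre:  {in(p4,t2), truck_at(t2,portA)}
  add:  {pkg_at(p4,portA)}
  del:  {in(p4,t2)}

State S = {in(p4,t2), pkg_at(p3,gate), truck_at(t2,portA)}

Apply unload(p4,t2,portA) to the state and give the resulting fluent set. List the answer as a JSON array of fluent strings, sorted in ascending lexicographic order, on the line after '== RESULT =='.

Progress:
  pre ⊆ S: {in(p4,t2), truck_at(t2,portA)} ⊆ S  — applicable
  S \ del = {pkg_at(p3,gate), truck_at(t2,portA)}
  ∪ add   = {pkg_at(p3,gate), pkg_at(p4,portA), truck_at(t2,portA)}

== RESULT ==
["pkg_at(p3,gate)", "pkg_at(p4,portA)", "truck_at(t2,portA)"]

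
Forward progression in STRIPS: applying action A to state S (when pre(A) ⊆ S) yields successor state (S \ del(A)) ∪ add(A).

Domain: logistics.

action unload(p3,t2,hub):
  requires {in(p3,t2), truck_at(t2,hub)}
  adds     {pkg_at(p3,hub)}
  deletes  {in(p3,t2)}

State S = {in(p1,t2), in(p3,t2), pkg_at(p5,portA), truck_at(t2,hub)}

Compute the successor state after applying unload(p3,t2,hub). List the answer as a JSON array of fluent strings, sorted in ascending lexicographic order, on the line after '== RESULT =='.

Compute (S \ del) ∪ add:
  pre ⊆ S: {in(p3,t2), truck_at(t2,hub)} ⊆ S  — applicable
  S \ del = {in(p1,t2), pkg_at(p5,portA), truck_at(t2,hub)}
  ∪ add   = {in(p1,t2), pkg_at(p3,hub), pkg_at(p5,portA), truck_at(t2,hub)}

== RESULT ==
["in(p1,t2)", "pkg_at(p3,hub)", "pkg_at(p5,portA)", "truck_at(t2,hub)"]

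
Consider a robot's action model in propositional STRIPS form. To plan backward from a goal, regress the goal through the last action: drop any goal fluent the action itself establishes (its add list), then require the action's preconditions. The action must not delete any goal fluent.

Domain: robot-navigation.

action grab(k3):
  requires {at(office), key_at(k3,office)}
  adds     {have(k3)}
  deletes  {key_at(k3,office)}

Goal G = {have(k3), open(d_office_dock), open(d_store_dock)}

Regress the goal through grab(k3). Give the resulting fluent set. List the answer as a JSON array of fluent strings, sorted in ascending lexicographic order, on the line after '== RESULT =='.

Regress:
  G ∩ del = {}  (empty — regression defined)
  G \ add = {have(k3), open(d_office_dock), open(d_store_dock)} \ {have(k3)} = {open(d_office_dock), open(d_store_dock)}
  ∪ pre   = {open(d_office_dock), open(d_store_dock)} ∪ {at(office), key_at(k3,office)}
          = {at(office), key_at(k3,office), open(d_office_dock), open(d_store_dock)}

== RESULT ==
["at(office)", "key_at(k3,office)", "open(d_office_dock)", "open(d_store_dock)"]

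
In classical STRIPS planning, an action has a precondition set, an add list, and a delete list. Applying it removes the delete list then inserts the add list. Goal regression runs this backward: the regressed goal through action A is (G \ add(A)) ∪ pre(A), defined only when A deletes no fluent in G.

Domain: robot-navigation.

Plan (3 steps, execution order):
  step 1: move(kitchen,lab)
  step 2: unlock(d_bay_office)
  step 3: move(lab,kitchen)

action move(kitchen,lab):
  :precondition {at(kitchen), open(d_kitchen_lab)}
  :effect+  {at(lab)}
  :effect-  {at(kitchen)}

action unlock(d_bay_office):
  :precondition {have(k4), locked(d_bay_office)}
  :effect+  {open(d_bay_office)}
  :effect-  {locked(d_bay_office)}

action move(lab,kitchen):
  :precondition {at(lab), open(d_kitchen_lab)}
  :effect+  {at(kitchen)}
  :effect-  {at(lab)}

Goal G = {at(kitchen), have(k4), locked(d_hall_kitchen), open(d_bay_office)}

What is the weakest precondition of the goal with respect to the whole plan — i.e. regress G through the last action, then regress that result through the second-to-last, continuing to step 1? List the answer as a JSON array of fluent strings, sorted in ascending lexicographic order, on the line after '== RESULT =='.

Regress step by step:
  through step 3 (move(lab,kitchen)): drop {at(kitchen)}, keep {have(k4), locked(d_hall_kitchen), open(d_bay_office)}, require {at(lab), open(d_kitchen_lab)}
    → {at(lab), have(k4), locked(d_hall_kitchen), open(d_bay_office), open(d_kitchen_lab)}
  through step 2 (unlock(d_bay_office)): drop {open(d_bay_office)}, keep {at(lab), have(k4), locked(d_hall_kitchen), open(d_kitchen_lab)}, require {have(k4), locked(d_bay_office)}
    → {at(lab), have(k4), locked(d_bay_office), locked(d_hall_kitchen), open(d_kitchen_lab)}
  through step 1 (move(kitchen,lab)): drop {at(lab)}, keep {have(k4), locked(d_bay_office), locked(d_hall_kitchen), open(d_kitchen_lab)}, require {at(kitchen), open(d_kitchen_lab)}
    → {at(kitchen), have(k4), locked(d_bay_office), locked(d_hall_kitchen), open(d_kitchen_lab)}

== RESULT ==
["at(kitchen)", "have(k4)", "locked(d_bay_office)", "locked(d_hall_kitchen)", "open(d_kitchen_lab)"]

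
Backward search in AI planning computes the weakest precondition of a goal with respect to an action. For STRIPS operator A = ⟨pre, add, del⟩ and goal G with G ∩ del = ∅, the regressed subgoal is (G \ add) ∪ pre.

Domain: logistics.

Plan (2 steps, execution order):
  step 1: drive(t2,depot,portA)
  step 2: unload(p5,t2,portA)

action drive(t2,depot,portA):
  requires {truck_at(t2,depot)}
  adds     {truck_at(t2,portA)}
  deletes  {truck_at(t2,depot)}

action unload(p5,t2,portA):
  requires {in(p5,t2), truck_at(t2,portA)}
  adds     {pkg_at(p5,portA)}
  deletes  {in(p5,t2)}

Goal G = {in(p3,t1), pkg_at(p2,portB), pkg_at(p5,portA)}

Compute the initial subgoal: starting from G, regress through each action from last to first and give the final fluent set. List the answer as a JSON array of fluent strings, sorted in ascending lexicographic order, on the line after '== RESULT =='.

Work backward from the goal:
  through step 2 (unload(p5,t2,portA)): drop {pkg_at(p5,portA)}, keep {in(p3,t1), pkg_at(p2,portB)}, require {in(p5,t2), truck_at(t2,portA)}
    → {in(p3,t1), in(p5,t2), pkg_at(p2,portB), truck_at(t2,portA)}
  through step 1 (drive(t2,depot,portA)): drop {truck_at(t2,portA)}, keep {in(p3,t1), in(p5,t2), pkg_at(p2,portB)}, require {truck_at(t2,depot)}
    → {in(p3,t1), in(p5,t2), pkg_at(p2,portB), truck_at(t2,depot)}

== RESULT ==
["in(p3,t1)", "in(p5,t2)", "pkg_at(p2,portB)", "truck_at(t2,depot)"]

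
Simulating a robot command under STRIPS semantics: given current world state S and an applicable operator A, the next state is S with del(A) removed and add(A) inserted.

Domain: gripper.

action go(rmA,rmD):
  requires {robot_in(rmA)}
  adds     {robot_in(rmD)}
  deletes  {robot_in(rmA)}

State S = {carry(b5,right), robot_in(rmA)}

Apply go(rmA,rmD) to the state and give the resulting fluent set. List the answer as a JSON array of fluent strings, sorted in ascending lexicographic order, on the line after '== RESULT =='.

Compute (S \ del) ∪ add:
  pre ⊆ S: {robot_in(rmA)} ⊆ S  — applicable
  S \ del = {carry(b5,right)}
  ∪ add   = {carry(b5,right), robot_in(rmD)}

== RESULT ==
["carry(b5,right)", "robot_in(rmD)"]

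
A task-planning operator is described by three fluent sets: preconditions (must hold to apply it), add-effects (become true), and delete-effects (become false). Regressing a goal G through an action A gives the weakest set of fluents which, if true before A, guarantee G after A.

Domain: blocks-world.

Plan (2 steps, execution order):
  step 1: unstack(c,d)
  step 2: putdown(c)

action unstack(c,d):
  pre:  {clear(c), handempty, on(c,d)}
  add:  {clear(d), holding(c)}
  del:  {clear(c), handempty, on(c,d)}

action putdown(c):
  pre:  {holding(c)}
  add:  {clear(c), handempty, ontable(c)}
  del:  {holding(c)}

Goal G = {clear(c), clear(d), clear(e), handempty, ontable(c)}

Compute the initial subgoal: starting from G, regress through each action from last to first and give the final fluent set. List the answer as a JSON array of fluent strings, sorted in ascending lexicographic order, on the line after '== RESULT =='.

Work backward from the goal:
  through step 2 (putdown(c)): drop {clear(c), handempty, ontable(c)}, keep {clear(d), clear(e)}, require {holding(c)}
    → {clear(d), clear(e), holding(c)}
  through step 1 (unstack(c,d)): drop {clear(d), holding(c)}, keep {clear(e)}, require {clear(c), handempty, on(c,d)}
    → {clear(c), clear(e), handempty, on(c,d)}

== RESULT ==
["clear(c)", "clear(e)", "handempty", "on(c,d)"]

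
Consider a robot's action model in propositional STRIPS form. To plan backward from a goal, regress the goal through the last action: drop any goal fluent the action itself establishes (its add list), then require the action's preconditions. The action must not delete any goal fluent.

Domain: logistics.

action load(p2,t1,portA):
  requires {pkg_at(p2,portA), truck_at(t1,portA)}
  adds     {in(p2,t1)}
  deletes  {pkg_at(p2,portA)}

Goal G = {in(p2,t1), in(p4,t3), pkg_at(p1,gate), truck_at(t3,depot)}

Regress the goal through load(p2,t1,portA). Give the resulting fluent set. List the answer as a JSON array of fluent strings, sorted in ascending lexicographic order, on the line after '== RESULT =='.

Regress:
  G ∩ del = {}  (empty — regression defined)
  G \ add = {in(p2,t1), in(p4,t3), pkg_at(p1,gate), truck_at(t3,depot)} \ {in(p2,t1)} = {in(p4,t3), pkg_at(p1,gate), truck_at(t3,depot)}
  ∪ pre   = {in(p4,t3), pkg_at(p1,gate), truck_at(t3,depot)} ∪ {pkg_at(p2,portA), truck_at(t1,portA)}
          = {in(p4,t3), pkg_at(p1,gate), pkg_at(p2,portA), truck_at(t1,portA), truck_at(t3,depot)}

== RESULT ==
["in(p4,t3)", "pkg_at(p1,gate)", "pkg_at(p2,portA)", "truck_at(t1,portA)", "truck_at(t3,depot)"]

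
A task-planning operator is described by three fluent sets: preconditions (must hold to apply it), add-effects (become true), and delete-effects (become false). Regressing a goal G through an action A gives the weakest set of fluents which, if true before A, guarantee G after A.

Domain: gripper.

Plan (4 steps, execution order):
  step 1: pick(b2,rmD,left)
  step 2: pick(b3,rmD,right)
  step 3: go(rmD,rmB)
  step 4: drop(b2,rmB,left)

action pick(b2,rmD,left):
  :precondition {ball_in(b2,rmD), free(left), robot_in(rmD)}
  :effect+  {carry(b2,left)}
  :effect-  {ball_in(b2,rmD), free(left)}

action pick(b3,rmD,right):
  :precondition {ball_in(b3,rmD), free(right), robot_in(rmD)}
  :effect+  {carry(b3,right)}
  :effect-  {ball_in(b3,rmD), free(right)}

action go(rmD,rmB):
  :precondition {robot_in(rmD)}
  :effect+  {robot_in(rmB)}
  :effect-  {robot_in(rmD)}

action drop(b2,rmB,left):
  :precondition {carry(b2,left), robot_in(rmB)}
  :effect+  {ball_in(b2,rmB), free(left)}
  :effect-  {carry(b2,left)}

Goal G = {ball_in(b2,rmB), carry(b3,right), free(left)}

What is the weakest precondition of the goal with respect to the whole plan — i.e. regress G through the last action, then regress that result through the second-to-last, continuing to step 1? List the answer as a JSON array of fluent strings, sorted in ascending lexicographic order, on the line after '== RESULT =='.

Work backward from the goal:
  through step 4 (drop(b2,rmB,left)): drop {ball_in(b2,rmB), free(left)}, keep {carry(b3,right)}, require {carry(b2,left), robot_in(rmB)}
    → {carry(b2,left), carry(b3,right), robot_in(rmB)}
  through step 3 (go(rmD,rmB)): drop {robot_in(rmB)}, keep {carry(b2,left), carry(b3,right)}, require {robot_in(rmD)}
    → {carry(b2,left), carry(b3,right), robot_in(rmD)}
  through step 2 (pick(b3,rmD,right)): drop {carry(b3,right)}, keep {carry(b2,left), robot_in(rmD)}, require {ball_in(b3,rmD), free(right), robot_in(rmD)}
    → {ball_in(b3,rmD), carry(b2,left), free(right), robot_in(rmD)}
  through step 1 (pick(b2,rmD,left)): drop {carry(b2,left)}, keep {ball_in(b3,rmD), free(right), robot_in(rmD)}, require {ball_in(b2,rmD), free(left), robot_in(rmD)}
    → {ball_in(b2,rmD), ball_in(b3,rmD), free(left), free(right), robot_in(rmD)}

== RESULT ==
["ball_in(b2,rmD)", "ball_in(b3,rmD)", "free(left)", "free(right)", "robot_in(rmD)"]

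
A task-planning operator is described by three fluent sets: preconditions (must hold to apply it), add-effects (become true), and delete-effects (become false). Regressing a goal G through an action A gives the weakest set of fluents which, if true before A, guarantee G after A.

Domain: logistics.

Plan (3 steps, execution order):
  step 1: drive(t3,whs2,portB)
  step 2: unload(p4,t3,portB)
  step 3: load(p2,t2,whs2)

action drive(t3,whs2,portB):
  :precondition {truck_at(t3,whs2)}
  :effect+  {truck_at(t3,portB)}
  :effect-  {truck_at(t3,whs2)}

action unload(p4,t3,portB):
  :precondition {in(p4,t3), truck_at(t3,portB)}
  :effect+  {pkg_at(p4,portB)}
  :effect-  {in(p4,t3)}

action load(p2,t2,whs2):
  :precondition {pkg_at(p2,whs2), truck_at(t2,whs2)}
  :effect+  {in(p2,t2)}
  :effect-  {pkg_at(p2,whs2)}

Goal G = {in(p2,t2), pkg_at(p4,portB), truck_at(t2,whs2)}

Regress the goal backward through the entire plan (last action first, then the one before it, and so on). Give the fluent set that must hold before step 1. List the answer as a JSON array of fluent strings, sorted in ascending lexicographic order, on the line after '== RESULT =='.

Work backward from the goal:
  through step 3 (load(p2,t2,whs2)): drop {in(p2,t2)}, keep {pkg_at(p4,portB), truck_at(t2,whs2)}, require {pkg_at(p2,whs2), truck_at(t2,whs2)}
    → {pkg_at(p2,whs2), pkg_at(p4,portB), truck_at(t2,whs2)}
  through step 2 (unload(p4,t3,portB)): drop {pkg_at(p4,portB)}, keep {pkg_at(p2,whs2), truck_at(t2,whs2)}, require {in(p4,t3), truck_at(t3,portB)}
    → {in(p4,t3), pkg_at(p2,whs2), truck_at(t2,whs2), truck_at(t3,portB)}
  through step 1 (drive(t3,whs2,portB)): drop {truck_at(t3,portB)}, keep {in(p4,t3), pkg_at(p2,whs2), truck_at(t2,whs2)}, require {truck_at(t3,whs2)}
    → {in(p4,t3), pkg_at(p2,whs2), truck_at(t2,whs2), truck_at(t3,whs2)}

== RESULT ==
["in(p4,t3)", "pkg_at(p2,whs2)", "truck_at(t2,whs2)", "truck_at(t3,whs2)"]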